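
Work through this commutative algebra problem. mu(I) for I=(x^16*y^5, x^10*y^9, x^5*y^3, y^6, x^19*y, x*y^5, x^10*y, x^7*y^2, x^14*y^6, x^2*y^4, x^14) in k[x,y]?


Remove redundant (divisible by others).
x^16*y^5 redundant.
x^14*y^6 redundant.
x^19*y redundant.
x^10*y^9 redundant.
Min: x^14, x^10*y, x^7*y^2, x^5*y^3, x^2*y^4, x*y^5, y^6
Count=7


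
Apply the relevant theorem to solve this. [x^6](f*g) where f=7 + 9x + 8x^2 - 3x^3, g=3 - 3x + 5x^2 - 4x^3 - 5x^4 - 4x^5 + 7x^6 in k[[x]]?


[x^6] = sum a_i*b_j, i+j=6
  7*7=49
  9*-4=-36
  8*-5=-40
  -3*-4=12
Sum=-15


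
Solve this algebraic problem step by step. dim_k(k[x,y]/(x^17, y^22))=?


Basis: x^i*y^j, i<17, j<22
17*22=374


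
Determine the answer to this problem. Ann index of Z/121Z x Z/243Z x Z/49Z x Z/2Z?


Exponent = lcm of the cyclic orders; pairwise coprime => product.
11^2*3^5*7^2*2^1=121*243*49*2=2881494


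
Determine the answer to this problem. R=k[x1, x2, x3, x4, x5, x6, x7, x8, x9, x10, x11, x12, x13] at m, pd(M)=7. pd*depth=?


pd+depth=13
depth=13-7=6
pd*depth=7*6=42


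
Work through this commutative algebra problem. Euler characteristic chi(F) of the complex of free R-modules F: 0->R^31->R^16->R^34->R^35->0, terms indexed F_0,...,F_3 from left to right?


chi = sum (-1)^i * rank:
(-1)^0*31=31
(-1)^1*16=-16
(-1)^2*34=34
(-1)^3*35=-35
chi=14


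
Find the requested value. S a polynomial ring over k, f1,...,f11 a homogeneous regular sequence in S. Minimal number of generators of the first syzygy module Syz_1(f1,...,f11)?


Regular sequence => Koszul complex is the minimal free resolution.
Syz_1 minimally generated by Koszul relations f_i*e_j - f_j*e_i (i<j): mu(Syz_1) = beta_2 = C(m,2) = m(m-1)/2
m=11
11*10/2 = 55


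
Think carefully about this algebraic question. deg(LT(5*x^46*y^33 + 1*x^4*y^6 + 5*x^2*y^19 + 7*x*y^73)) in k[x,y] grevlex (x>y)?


LT: 5*x^46*y^33
deg_x=46, deg_y=33
Total=46+33=79


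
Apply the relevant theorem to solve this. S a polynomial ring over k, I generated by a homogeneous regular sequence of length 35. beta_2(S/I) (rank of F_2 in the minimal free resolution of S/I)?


Regular sequence => Koszul complex is the minimal free resolution.
Syz_1 minimally generated by Koszul relations f_i*e_j - f_j*e_i (i<j): mu(Syz_1) = beta_2 = C(m,2) = m(m-1)/2
m=35
35*34/2 = 595


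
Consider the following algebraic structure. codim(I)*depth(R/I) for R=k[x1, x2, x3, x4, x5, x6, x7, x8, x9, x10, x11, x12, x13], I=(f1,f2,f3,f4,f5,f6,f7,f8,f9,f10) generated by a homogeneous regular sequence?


codim=10, depth=dim(R/I)=13-10=3
Product=10*3=30


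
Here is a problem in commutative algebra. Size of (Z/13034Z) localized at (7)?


7-primary part: 13034=7^3*38
Size=7^3=343


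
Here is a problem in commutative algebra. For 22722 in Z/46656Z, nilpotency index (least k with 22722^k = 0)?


22722^k mod 46656:
k=1: 22722
k=2: 40644
k=3: 4104
k=4: 32400
k=5: 7776
k=6: 0
First zero at k = 6


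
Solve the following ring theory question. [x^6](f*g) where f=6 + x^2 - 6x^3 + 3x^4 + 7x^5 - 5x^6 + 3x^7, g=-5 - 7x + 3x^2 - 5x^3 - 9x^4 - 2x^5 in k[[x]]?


[x^6] = sum a_i*b_j, i+j=6
  1*-9=-9
  -6*-5=30
  3*3=9
  7*-7=-49
  -5*-5=25
Sum=6


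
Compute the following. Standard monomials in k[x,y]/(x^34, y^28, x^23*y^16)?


k[x,y]/I, I = (x^34, y^28, x^23*y^16)
Rect: 34x28=952. Corner: (34-23)x(28-16)=132.
dim = 952-132 = 820


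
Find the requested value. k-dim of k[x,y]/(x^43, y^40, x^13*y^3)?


k[x,y]/I, I = (x^43, y^40, x^13*y^3)
Rect: 43x40=1720. Corner: (43-13)x(40-3)=1110.
dim = 1720-1110 = 610


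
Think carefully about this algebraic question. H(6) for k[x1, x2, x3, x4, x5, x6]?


C(d+n-1,n-1)=C(11,5)=462


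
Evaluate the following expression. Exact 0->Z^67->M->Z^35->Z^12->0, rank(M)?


Alt sum=0:
(-1)^0*67 + (-1)^1*? + (-1)^2*35 + (-1)^3*12=0
rank(M)=90


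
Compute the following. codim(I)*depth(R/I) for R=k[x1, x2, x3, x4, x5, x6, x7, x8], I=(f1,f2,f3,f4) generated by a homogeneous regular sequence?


codim=4, depth=dim(R/I)=8-4=4
Product=4*4=16


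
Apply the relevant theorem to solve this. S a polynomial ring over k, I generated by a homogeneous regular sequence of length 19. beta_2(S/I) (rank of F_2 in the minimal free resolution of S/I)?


Regular sequence => Koszul complex is the minimal free resolution.
Syz_1 minimally generated by Koszul relations f_i*e_j - f_j*e_i (i<j): mu(Syz_1) = beta_2 = C(m,2) = m(m-1)/2
m=19
19*18/2 = 171


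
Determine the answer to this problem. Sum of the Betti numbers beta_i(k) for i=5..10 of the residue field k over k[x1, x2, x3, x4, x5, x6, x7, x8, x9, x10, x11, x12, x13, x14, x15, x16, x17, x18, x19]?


Koszul resolution: beta_i(k)=C(n,i), n=19
C(19,5)=11628, C(19,6)=27132, C(19,7)=50388, C(19,8)=75582, C(19,9)=92378, C(19,10)=92378
Sum=349486


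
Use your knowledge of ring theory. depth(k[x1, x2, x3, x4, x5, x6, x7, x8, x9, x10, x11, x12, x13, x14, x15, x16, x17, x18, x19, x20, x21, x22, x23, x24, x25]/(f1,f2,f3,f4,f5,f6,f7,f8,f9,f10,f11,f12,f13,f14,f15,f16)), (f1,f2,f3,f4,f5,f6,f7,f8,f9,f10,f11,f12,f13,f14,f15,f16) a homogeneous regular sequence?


depth(R)=25
depth(R/I)=25-16=9


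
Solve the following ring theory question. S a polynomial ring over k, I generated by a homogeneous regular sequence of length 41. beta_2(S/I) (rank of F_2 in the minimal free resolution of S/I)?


Regular sequence => Koszul complex is the minimal free resolution.
Syz_1 minimally generated by Koszul relations f_i*e_j - f_j*e_i (i<j): mu(Syz_1) = beta_2 = C(m,2) = m(m-1)/2
m=41
41*40/2 = 820


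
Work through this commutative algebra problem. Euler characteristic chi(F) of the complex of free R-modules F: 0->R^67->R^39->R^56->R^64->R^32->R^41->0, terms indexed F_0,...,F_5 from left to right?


chi = sum (-1)^i * rank:
(-1)^0*67=67
(-1)^1*39=-39
(-1)^2*56=56
(-1)^3*64=-64
(-1)^4*32=32
(-1)^5*41=-41
chi=11


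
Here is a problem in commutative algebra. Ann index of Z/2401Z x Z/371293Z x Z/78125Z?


Exponent = lcm of the cyclic orders; pairwise coprime => product.
7^4*13^5*5^7=2401*371293*78125=69646444765625


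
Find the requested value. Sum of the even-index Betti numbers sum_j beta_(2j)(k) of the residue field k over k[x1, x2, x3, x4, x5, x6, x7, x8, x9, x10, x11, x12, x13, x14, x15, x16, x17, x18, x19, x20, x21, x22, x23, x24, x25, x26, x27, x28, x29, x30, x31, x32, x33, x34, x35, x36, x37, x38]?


Koszul resolution: beta_i(k)=C(n,i), n=38
sum_even C(38,i) = 2^(n-1) = 2^37 = 137438953472


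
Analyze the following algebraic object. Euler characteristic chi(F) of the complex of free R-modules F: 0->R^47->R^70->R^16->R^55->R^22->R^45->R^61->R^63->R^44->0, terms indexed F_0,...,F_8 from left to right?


chi = sum (-1)^i * rank:
(-1)^0*47=47
(-1)^1*70=-70
(-1)^2*16=16
(-1)^3*55=-55
(-1)^4*22=22
(-1)^5*45=-45
(-1)^6*61=61
(-1)^7*63=-63
(-1)^8*44=44
chi=-43


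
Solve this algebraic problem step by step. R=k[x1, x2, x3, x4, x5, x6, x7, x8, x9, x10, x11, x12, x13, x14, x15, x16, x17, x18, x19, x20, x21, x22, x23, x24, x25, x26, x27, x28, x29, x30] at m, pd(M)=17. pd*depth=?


pd+depth=30
depth=30-17=13
pd*depth=17*13=221


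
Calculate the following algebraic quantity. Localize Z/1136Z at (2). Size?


2-primary part: 1136=2^4*71
Size=2^4=16


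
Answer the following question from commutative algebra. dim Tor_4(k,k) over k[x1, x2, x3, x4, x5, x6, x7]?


Koszul: C(n,i)=C(7,4)=35


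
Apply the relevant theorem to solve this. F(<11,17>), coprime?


gcd(11,17)=1 => F=ab-a-b=11*17-11-17=187-28=159


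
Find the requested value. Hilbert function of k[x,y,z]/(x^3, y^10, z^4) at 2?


Need i<3, j<10, k<4 with i+j+k=2.
For each i, j ranges over max(0,2-i-3)..min(9,2-i):
  i=0: j in [0,2] -> 3
  i=1: j in [0,1] -> 2
  i=2: j in [0,0] -> 1
H(2) = 3+2+1 = 6


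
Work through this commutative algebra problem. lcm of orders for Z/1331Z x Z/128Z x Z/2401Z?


Exponent = lcm of the cyclic orders; pairwise coprime => product.
11^3*2^7*7^4=1331*128*2401=409053568


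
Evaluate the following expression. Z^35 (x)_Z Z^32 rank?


rank(M(x)N) = rank(M)*rank(N)
35*32 = 1120


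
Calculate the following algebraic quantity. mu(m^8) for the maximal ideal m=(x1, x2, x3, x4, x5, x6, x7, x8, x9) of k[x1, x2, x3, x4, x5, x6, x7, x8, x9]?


Graded Nakayama: mu(m^d) = dim_k (m^d/m^(d+1)) = #degree-8 monomials in 9 vars
C(n+d-1,d)=C(16,8)=12870


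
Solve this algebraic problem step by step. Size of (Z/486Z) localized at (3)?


3-primary part: 486=3^5*2
Size=3^5=243


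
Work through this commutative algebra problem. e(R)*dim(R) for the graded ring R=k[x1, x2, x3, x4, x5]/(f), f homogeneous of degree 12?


e(R)=deg(f)=12, dim(R)=5-1=4
e*dim=12*4=48


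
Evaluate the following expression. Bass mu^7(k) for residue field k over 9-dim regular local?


C(n,i)=C(9,7)=36


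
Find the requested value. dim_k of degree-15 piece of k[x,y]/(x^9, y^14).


k[x,y], I = (x^9, y^14), d = 15
Need i < 9 and d-i < 14.
Range: 2 <= i <= 8.
H(15) = 7


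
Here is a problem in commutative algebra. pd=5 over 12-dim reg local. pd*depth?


pd+depth=12
depth=12-5=7
pd*depth=5*7=35


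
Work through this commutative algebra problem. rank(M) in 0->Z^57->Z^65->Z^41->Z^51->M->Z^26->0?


Alt sum=0:
(-1)^0*57 + (-1)^1*65 + (-1)^2*41 + (-1)^3*51 + (-1)^4*? + (-1)^5*26=0
rank(M)=44


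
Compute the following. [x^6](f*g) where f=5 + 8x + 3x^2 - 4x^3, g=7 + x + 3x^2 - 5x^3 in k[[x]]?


[x^6] = sum a_i*b_j, i+j=6
  -4*-5=20
Sum=20


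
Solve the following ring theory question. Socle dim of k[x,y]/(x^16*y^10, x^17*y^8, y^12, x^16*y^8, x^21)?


Socle = ann(m) = span of standard monomials u with x*u, y*u in I (staircase corners).
Redundant generators: x^17*y^8, x^16*y^10
Minimal generators: x^21, x^16*y^8, y^12
Corners: x^15y^11, x^20y^7
Socle dim=2


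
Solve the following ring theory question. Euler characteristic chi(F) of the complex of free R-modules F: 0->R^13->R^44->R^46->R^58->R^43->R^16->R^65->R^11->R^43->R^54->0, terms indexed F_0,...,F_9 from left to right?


chi = sum (-1)^i * rank:
(-1)^0*13=13
(-1)^1*44=-44
(-1)^2*46=46
(-1)^3*58=-58
(-1)^4*43=43
(-1)^5*16=-16
(-1)^6*65=65
(-1)^7*11=-11
(-1)^8*43=43
(-1)^9*54=-54
chi=27


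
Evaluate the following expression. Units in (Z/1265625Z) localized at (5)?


Local ring = Z/15625Z.
phi(15625) = 5^5*(5-1) = 12500


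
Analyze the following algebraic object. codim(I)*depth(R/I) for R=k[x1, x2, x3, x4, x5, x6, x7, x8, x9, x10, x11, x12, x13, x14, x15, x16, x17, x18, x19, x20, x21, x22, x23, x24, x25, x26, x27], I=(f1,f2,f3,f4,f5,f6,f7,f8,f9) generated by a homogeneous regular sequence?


codim=9, depth=dim(R/I)=27-9=18
Product=9*18=162


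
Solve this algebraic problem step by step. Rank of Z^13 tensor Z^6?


rank(M(x)N) = rank(M)*rank(N)
13*6 = 78


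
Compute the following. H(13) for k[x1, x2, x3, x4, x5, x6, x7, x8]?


C(d+n-1,n-1)=C(20,7)=77520


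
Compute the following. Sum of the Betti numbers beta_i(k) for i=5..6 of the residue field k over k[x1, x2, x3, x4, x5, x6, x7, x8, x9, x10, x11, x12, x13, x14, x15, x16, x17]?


Koszul resolution: beta_i(k)=C(n,i), n=17
C(17,5)=6188, C(17,6)=12376
Sum=18564


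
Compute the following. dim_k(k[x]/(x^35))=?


Basis: 1,x,...,x^34
dim=35


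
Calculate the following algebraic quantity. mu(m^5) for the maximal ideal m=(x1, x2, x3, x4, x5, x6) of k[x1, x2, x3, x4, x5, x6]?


Graded Nakayama: mu(m^d) = dim_k (m^d/m^(d+1)) = #degree-5 monomials in 6 vars
C(n+d-1,d)=C(10,5)=252


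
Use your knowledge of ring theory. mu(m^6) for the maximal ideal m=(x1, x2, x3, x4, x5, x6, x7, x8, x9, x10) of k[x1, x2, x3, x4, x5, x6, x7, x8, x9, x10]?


Graded Nakayama: mu(m^d) = dim_k (m^d/m^(d+1)) = #degree-6 monomials in 10 vars
C(n+d-1,d)=C(15,6)=5005


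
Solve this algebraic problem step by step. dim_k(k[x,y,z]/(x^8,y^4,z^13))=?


Basis: x^iy^jz^k, i<8,j<4,k<13
8*4*13=416


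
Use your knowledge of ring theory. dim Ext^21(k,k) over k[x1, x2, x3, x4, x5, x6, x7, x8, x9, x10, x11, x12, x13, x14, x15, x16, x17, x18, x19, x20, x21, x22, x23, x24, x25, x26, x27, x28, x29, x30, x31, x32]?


C(n,i)=C(32,21)=129024480


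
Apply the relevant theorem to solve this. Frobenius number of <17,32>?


gcd(17,32)=1 => F=ab-a-b=17*32-17-32=544-49=495


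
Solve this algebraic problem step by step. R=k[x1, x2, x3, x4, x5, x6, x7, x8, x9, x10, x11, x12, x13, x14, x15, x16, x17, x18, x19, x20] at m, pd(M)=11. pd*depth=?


pd+depth=20
depth=20-11=9
pd*depth=11*9=99


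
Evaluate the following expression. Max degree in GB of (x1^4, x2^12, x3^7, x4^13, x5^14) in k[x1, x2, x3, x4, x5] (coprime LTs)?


Pure powers, coprime LTs => already GB.
Degrees: 4, 12, 7, 13, 14
Max=14


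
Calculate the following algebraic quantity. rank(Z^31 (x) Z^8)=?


rank(M(x)N) = rank(M)*rank(N)
31*8 = 248


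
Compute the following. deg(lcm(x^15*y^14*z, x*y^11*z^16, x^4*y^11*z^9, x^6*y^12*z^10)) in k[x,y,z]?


lcm = componentwise max:
x: max(15,1,4,6)=15
y: max(14,11,11,12)=14
z: max(1,16,9,10)=16
Total=15+14+16=45


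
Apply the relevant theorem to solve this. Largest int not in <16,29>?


gcd(16,29)=1 => F=ab-a-b=16*29-16-29=464-45=419


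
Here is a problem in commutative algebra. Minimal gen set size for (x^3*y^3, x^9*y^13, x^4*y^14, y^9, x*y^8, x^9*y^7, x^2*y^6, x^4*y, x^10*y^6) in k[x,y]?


Remove redundant (divisible by others).
x^10*y^6 redundant.
x^4*y^14 redundant.
x^9*y^7 redundant.
x^9*y^13 redundant.
Min: x^4*y, x^3*y^3, x^2*y^6, x*y^8, y^9
Count=5


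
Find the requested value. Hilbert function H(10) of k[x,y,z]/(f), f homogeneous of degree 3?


C(12,2)-C(9,2)=66-36=30


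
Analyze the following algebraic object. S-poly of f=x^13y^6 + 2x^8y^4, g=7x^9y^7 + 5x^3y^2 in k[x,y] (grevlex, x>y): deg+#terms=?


LT(f)=x^13y^6, LT(g)=7x^9y^7
lcm(LM)=x^13y^7
S(f,g) (scaled by 7 to clear denominators) = 7y*f - x^4*g = 14x^8y^5 - 5x^7y^2
2 terms, deg 13.
13+2=15


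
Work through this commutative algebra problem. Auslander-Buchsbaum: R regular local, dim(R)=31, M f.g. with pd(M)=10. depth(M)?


pd+depth=depth(R)=31
depth=31-10=21


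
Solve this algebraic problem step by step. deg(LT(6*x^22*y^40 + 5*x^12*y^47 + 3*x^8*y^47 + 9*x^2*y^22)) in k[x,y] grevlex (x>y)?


LT: 6*x^22*y^40
deg_x=22, deg_y=40
Total=22+40=62


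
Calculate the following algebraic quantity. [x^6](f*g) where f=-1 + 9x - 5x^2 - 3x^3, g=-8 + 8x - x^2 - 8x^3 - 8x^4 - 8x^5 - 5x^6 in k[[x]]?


[x^6] = sum a_i*b_j, i+j=6
  -1*-5=5
  9*-8=-72
  -5*-8=40
  -3*-8=24
Sum=-3


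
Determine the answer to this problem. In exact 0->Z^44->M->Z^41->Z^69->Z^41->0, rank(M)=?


Alt sum=0:
(-1)^0*44 + (-1)^1*? + (-1)^2*41 + (-1)^3*69 + (-1)^4*41=0
rank(M)=57


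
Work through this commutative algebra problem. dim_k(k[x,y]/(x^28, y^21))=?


Basis: x^i*y^j, i<28, j<21
28*21=588


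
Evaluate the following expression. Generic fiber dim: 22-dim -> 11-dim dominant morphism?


dim(fiber)=dim(X)-dim(Y)=22-11=11


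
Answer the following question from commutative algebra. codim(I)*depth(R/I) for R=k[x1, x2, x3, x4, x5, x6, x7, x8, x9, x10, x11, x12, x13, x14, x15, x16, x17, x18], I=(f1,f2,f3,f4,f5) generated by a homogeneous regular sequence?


codim=5, depth=dim(R/I)=18-5=13
Product=5*13=65


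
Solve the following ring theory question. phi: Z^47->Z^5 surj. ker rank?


rank(ker) = 47-5 = 42


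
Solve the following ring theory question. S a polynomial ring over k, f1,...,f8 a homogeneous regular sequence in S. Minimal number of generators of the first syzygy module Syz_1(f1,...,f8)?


Regular sequence => Koszul complex is the minimal free resolution.
Syz_1 minimally generated by Koszul relations f_i*e_j - f_j*e_i (i<j): mu(Syz_1) = beta_2 = C(m,2) = m(m-1)/2
m=8
8*7/2 = 28


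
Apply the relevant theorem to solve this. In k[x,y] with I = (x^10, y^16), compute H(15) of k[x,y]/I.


k[x,y], I = (x^10, y^16), d = 15
Need i < 10 and d-i < 16.
Range: 0 <= i <= 9.
H(15) = 10


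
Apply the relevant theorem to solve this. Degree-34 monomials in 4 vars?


C(d+n-1,n-1)=C(37,3)=7770


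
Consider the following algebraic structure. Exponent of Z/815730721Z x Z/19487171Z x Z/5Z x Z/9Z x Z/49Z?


Exponent = lcm of the cyclic orders; pairwise coprime => product.
13^8*11^7*5^1*3^2*7^2=815730721*19487171*5*9*49=35051306330427041655


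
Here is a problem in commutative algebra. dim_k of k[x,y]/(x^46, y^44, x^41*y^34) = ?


k[x,y]/I, I = (x^46, y^44, x^41*y^34)
Rect: 46x44=2024. Corner: (46-41)x(44-34)=50.
dim = 2024-50 = 1974


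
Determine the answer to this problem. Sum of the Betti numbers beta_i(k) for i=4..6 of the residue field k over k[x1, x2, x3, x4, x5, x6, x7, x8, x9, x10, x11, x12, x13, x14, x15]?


Koszul resolution: beta_i(k)=C(n,i), n=15
C(15,4)=1365, C(15,5)=3003, C(15,6)=5005
Sum=9373


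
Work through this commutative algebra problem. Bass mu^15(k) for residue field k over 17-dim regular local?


C(n,i)=C(17,15)=136


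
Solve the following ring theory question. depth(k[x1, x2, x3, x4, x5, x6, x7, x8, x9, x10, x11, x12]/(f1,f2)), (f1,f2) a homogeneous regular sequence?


depth(R)=12
depth(R/I)=12-2=10


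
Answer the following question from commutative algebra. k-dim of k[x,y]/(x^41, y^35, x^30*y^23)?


k[x,y]/I, I = (x^41, y^35, x^30*y^23)
Rect: 41x35=1435. Corner: (41-30)x(35-23)=132.
dim = 1435-132 = 1303


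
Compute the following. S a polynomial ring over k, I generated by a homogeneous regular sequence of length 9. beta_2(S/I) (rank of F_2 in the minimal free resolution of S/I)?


Regular sequence => Koszul complex is the minimal free resolution.
Syz_1 minimally generated by Koszul relations f_i*e_j - f_j*e_i (i<j): mu(Syz_1) = beta_2 = C(m,2) = m(m-1)/2
m=9
9*8/2 = 36


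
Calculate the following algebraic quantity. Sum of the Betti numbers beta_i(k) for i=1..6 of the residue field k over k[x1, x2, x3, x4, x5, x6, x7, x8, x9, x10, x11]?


Koszul resolution: beta_i(k)=C(n,i), n=11
C(11,1)=11, C(11,2)=55, C(11,3)=165, C(11,4)=330, C(11,5)=462, C(11,6)=462
Sum=1485


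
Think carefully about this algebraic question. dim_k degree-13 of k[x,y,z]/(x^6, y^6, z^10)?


Need i<6, j<6, k<10 with i+j+k=13.
For each i, j ranges over max(0,13-i-9)..min(5,13-i):
  i=0: j in [4,5] -> 2
  i=1: j in [3,5] -> 3
  i=2: j in [2,5] -> 4
  i=3: j in [1,5] -> 5
  i=4: j in [0,5] -> 6
  i=5: j in [0,5] -> 6
H(13) = 2+3+4+5+6+6 = 26


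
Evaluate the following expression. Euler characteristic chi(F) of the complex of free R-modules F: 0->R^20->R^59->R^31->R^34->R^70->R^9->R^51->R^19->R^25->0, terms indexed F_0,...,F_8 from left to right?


chi = sum (-1)^i * rank:
(-1)^0*20=20
(-1)^1*59=-59
(-1)^2*31=31
(-1)^3*34=-34
(-1)^4*70=70
(-1)^5*9=-9
(-1)^6*51=51
(-1)^7*19=-19
(-1)^8*25=25
chi=76


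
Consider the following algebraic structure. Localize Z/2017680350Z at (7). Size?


7-primary part: 2017680350=7^9*50
Size=7^9=40353607


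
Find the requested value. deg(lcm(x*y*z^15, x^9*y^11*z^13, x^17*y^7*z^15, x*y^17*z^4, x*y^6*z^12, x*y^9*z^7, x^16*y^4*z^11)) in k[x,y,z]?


lcm = componentwise max:
x: max(1,9,17,1,1,1,16)=17
y: max(1,11,7,17,6,9,4)=17
z: max(15,13,15,4,12,7,11)=15
Total=17+17+15=49


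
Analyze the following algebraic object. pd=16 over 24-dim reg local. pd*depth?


pd+depth=24
depth=24-16=8
pd*depth=16*8=128


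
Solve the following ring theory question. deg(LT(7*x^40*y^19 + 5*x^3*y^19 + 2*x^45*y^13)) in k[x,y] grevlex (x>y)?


LT: 7*x^40*y^19
deg_x=40, deg_y=19
Total=40+19=59


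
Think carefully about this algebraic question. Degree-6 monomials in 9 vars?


C(d+n-1,n-1)=C(14,8)=3003


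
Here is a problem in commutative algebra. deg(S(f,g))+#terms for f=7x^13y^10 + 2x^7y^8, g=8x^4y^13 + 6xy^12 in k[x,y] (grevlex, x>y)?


LT(f)=7x^13y^10, LT(g)=8x^4y^13
lcm(LM)=x^13y^13
S(f,g) (scaled by 56 to clear denominators) = 8y^3*f - 7x^9*g = -42x^10y^12 + 16x^7y^11
2 terms, deg 22.
22+2=24


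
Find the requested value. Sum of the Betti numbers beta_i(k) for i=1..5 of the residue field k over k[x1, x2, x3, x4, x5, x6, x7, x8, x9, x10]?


Koszul resolution: beta_i(k)=C(n,i), n=10
C(10,1)=10, C(10,2)=45, C(10,3)=120, C(10,4)=210, C(10,5)=252
Sum=637


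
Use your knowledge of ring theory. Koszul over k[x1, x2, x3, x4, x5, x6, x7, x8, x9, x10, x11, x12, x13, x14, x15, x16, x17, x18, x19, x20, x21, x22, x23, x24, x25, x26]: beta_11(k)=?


C(n,i)=C(26,11)=7726160


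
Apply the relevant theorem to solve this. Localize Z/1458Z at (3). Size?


3-primary part: 1458=3^6*2
Size=3^6=729


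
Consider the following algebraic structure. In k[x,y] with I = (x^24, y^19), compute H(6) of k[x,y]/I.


k[x,y], I = (x^24, y^19), d = 6
Need i < 24 and d-i < 19.
Range: 0 <= i <= 6.
H(6) = 7


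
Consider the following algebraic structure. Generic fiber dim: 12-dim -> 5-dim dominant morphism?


dim(fiber)=dim(X)-dim(Y)=12-5=7


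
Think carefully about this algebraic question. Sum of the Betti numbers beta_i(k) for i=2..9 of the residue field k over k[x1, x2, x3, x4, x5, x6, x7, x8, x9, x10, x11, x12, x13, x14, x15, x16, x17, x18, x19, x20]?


Koszul resolution: beta_i(k)=C(n,i), n=20
C(20,2)=190, C(20,3)=1140, C(20,4)=4845, C(20,5)=15504, C(20,6)=38760, C(20,7)=77520, C(20,8)=125970, C(20,9)=167960
Sum=431889


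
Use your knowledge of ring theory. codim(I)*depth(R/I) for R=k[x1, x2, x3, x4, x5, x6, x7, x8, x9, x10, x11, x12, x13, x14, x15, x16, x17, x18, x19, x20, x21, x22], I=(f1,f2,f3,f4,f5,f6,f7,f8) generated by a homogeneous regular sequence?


codim=8, depth=dim(R/I)=22-8=14
Product=8*14=112


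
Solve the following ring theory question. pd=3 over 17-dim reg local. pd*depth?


pd+depth=17
depth=17-3=14
pd*depth=3*14=42


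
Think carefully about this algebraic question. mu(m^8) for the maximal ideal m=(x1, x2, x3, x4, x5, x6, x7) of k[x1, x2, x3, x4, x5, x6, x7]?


Graded Nakayama: mu(m^d) = dim_k (m^d/m^(d+1)) = #degree-8 monomials in 7 vars
C(n+d-1,d)=C(14,8)=3003


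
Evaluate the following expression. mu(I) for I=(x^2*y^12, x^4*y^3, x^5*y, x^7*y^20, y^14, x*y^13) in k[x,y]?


Remove redundant (divisible by others).
x^7*y^20 redundant.
Min: x^5*y, x^4*y^3, x^2*y^12, x*y^13, y^14
Count=5


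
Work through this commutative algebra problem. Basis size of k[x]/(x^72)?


Basis: 1,x,...,x^71
dim=72


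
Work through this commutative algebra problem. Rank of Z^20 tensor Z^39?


rank(M(x)N) = rank(M)*rank(N)
20*39 = 780


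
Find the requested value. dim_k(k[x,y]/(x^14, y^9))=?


Basis: x^i*y^j, i<14, j<9
14*9=126


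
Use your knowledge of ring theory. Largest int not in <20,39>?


gcd(20,39)=1 => F=ab-a-b=20*39-20-39=780-59=721


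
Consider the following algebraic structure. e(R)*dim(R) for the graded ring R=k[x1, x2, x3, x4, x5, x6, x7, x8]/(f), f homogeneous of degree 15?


e(R)=deg(f)=15, dim(R)=8-1=7
e*dim=15*7=105


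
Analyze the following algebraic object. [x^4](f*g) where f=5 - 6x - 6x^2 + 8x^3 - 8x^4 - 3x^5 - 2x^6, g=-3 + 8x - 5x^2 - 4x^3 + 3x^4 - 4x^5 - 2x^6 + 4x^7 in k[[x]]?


[x^4] = sum a_i*b_j, i+j=4
  5*3=15
  -6*-4=24
  -6*-5=30
  8*8=64
  -8*-3=24
Sum=157


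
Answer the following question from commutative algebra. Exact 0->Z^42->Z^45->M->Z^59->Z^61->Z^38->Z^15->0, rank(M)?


Alt sum=0:
(-1)^0*42 + (-1)^1*45 + (-1)^2*? + (-1)^3*59 + (-1)^4*61 + (-1)^5*38 + (-1)^6*15=0
rank(M)=24


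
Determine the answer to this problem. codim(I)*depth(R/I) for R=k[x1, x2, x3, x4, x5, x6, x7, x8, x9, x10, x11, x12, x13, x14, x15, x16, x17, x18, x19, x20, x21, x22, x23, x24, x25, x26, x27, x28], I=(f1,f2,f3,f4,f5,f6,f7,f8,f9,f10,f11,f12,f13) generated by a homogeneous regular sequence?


codim=13, depth=dim(R/I)=28-13=15
Product=13*15=195


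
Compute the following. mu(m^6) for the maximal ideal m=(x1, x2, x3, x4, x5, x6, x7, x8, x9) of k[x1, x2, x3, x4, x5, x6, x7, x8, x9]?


Graded Nakayama: mu(m^d) = dim_k (m^d/m^(d+1)) = #degree-6 monomials in 9 vars
C(n+d-1,d)=C(14,6)=3003


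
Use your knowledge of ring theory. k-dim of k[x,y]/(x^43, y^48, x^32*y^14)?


k[x,y]/I, I = (x^43, y^48, x^32*y^14)
Rect: 43x48=2064. Corner: (43-32)x(48-14)=374.
dim = 2064-374 = 1690


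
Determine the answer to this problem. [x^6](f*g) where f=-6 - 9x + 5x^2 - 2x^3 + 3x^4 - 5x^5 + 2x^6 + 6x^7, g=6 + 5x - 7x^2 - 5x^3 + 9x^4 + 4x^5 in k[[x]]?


[x^6] = sum a_i*b_j, i+j=6
  -9*4=-36
  5*9=45
  -2*-5=10
  3*-7=-21
  -5*5=-25
  2*6=12
Sum=-15


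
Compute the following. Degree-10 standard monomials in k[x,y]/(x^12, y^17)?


k[x,y], I = (x^12, y^17), d = 10
Need i < 12 and d-i < 17.
Range: 0 <= i <= 10.
H(10) = 11


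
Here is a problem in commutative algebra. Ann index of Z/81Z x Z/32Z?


Exponent = lcm of the cyclic orders; pairwise coprime => product.
3^4*2^5=81*32=2592


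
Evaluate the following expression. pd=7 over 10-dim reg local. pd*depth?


pd+depth=10
depth=10-7=3
pd*depth=7*3=21


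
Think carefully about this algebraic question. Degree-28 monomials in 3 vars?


C(d+n-1,n-1)=C(30,2)=435


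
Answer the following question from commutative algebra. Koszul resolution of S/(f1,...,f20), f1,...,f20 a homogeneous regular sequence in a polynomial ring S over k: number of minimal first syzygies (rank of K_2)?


Regular sequence => Koszul complex is the minimal free resolution.
Syz_1 minimally generated by Koszul relations f_i*e_j - f_j*e_i (i<j): mu(Syz_1) = beta_2 = C(m,2) = m(m-1)/2
m=20
20*19/2 = 190


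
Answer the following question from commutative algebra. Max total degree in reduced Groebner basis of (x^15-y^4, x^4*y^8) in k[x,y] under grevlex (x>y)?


LT(f1)=x^15, LT(f2)=x^4y^8, lcm=x^15y^8
S(f1,f2) = y^8*f1 - x^11*f2 = -y^12
Reduced GB = {f1, f2, y^12}; degrees 15, 12, 12
Max = 15


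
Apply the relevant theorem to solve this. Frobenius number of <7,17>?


gcd(7,17)=1 => F=ab-a-b=7*17-7-17=119-24=95


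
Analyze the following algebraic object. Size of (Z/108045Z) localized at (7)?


7-primary part: 108045=7^4*45
Size=7^4=2401


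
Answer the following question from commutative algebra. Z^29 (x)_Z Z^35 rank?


rank(M(x)N) = rank(M)*rank(N)
29*35 = 1015


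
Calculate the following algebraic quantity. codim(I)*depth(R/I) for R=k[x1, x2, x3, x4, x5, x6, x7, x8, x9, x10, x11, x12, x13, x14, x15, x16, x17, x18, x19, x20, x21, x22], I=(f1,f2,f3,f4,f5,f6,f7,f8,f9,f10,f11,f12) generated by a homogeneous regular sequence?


codim=12, depth=dim(R/I)=22-12=10
Product=12*10=120


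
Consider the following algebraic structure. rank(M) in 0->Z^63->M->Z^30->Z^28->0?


Alt sum=0:
(-1)^0*63 + (-1)^1*? + (-1)^2*30 + (-1)^3*28=0
rank(M)=65


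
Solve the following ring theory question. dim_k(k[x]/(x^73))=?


Basis: 1,x,...,x^72
dim=73


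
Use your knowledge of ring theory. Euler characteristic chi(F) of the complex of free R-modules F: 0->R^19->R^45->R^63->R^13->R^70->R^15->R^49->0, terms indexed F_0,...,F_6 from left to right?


chi = sum (-1)^i * rank:
(-1)^0*19=19
(-1)^1*45=-45
(-1)^2*63=63
(-1)^3*13=-13
(-1)^4*70=70
(-1)^5*15=-15
(-1)^6*49=49
chi=128


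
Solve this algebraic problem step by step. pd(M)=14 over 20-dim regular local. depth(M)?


pd+depth=depth(R)=20
depth=20-14=6


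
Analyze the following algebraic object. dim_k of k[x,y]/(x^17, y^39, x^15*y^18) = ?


k[x,y]/I, I = (x^17, y^39, x^15*y^18)
Rect: 17x39=663. Corner: (17-15)x(39-18)=42.
dim = 663-42 = 621


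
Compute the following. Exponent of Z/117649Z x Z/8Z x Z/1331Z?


Exponent = lcm of the cyclic orders; pairwise coprime => product.
7^6*2^3*11^3=117649*8*1331=1252726552


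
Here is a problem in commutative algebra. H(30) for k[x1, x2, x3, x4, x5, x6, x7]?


C(d+n-1,n-1)=C(36,6)=1947792


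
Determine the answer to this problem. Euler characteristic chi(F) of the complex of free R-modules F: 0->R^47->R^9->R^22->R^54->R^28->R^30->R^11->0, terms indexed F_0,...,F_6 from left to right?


chi = sum (-1)^i * rank:
(-1)^0*47=47
(-1)^1*9=-9
(-1)^2*22=22
(-1)^3*54=-54
(-1)^4*28=28
(-1)^5*30=-30
(-1)^6*11=11
chi=15


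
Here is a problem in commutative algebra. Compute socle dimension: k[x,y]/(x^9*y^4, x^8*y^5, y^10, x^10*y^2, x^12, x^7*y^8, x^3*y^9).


Socle = ann(m) = span of standard monomials u with x*u, y*u in I (staircase corners).
Minimal generators: x^12, x^10*y^2, x^9*y^4, x^8*y^5, x^7*y^8, x^3*y^9, y^10
Corners: x^2y^9, x^6y^8, x^7y^7, x^8y^4, x^9y^3, x^11y
Socle dim=6


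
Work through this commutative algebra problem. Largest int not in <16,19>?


gcd(16,19)=1 => F=ab-a-b=16*19-16-19=304-35=269


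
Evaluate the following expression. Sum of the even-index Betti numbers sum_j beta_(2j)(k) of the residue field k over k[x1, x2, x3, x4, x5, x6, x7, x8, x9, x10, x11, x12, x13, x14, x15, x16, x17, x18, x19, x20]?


Koszul resolution: beta_i(k)=C(n,i), n=20
sum_even C(20,i) = 2^(n-1) = 2^19 = 524288


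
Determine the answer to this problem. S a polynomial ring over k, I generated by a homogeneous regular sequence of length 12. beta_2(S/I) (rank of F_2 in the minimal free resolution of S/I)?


Regular sequence => Koszul complex is the minimal free resolution.
Syz_1 minimally generated by Koszul relations f_i*e_j - f_j*e_i (i<j): mu(Syz_1) = beta_2 = C(m,2) = m(m-1)/2
m=12
12*11/2 = 66


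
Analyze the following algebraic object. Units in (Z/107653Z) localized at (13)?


Local ring = Z/2197Z.
phi(2197) = 13^2*(13-1) = 2028


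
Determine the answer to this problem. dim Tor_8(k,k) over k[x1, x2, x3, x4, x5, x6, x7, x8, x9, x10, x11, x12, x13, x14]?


Koszul: C(n,i)=C(14,8)=3003


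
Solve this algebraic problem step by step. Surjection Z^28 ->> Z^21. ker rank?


rank(ker) = 28-21 = 7


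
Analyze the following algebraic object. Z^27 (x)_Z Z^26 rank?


rank(M(x)N) = rank(M)*rank(N)
27*26 = 702


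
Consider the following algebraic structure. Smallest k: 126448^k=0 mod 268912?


126448^k mod 268912:
k=1: 126448
k=2: 127008
k=3: 214032
k=4: 76832
k=5: 0
First zero at k = 5


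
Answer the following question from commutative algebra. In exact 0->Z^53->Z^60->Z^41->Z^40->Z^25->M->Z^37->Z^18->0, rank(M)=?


Alt sum=0:
(-1)^0*53 + (-1)^1*60 + (-1)^2*41 + (-1)^3*40 + (-1)^4*25 + (-1)^5*? + (-1)^6*37 + (-1)^7*18=0
rank(M)=38


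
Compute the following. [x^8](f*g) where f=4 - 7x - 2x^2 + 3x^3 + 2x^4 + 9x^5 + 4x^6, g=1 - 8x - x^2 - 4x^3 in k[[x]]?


[x^8] = sum a_i*b_j, i+j=8
  9*-4=-36
  4*-1=-4
Sum=-40


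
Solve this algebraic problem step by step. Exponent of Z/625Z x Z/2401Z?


Exponent = lcm of the cyclic orders; pairwise coprime => product.
5^4*7^4=625*2401=1500625


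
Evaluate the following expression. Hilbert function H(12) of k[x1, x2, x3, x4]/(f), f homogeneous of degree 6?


C(15,3)-C(9,3)=455-84=371


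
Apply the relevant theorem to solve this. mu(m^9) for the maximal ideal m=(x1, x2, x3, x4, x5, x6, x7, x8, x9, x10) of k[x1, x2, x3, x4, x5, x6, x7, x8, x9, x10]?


Graded Nakayama: mu(m^d) = dim_k (m^d/m^(d+1)) = #degree-9 monomials in 10 vars
C(n+d-1,d)=C(18,9)=48620


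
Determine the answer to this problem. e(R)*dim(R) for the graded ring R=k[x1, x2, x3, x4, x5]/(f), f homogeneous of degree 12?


e(R)=deg(f)=12, dim(R)=5-1=4
e*dim=12*4=48


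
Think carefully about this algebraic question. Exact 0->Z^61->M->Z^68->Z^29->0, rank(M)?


Alt sum=0:
(-1)^0*61 + (-1)^1*? + (-1)^2*68 + (-1)^3*29=0
rank(M)=100


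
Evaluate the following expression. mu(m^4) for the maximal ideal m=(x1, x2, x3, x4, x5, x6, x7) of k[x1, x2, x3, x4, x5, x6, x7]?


Graded Nakayama: mu(m^d) = dim_k (m^d/m^(d+1)) = #degree-4 monomials in 7 vars
C(n+d-1,d)=C(10,4)=210


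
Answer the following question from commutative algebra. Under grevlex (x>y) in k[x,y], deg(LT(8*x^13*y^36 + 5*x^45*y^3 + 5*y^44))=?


LT: 8*x^13*y^36
deg_x=13, deg_y=36
Total=13+36=49


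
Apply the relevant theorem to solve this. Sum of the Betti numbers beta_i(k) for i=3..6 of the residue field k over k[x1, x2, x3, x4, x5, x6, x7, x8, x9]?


Koszul resolution: beta_i(k)=C(n,i), n=9
C(9,3)=84, C(9,4)=126, C(9,5)=126, C(9,6)=84
Sum=420


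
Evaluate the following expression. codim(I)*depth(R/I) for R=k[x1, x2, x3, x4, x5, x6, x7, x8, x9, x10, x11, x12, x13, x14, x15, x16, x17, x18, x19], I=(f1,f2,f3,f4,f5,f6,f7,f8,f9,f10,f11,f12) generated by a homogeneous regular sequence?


codim=12, depth=dim(R/I)=19-12=7
Product=12*7=84


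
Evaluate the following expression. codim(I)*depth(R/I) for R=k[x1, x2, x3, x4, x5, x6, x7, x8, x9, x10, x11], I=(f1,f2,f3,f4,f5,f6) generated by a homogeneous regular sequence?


codim=6, depth=dim(R/I)=11-6=5
Product=6*5=30


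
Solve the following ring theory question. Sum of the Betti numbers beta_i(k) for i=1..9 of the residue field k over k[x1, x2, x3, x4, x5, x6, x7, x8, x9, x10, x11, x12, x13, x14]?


Koszul resolution: beta_i(k)=C(n,i), n=14
C(14,1)=14, C(14,2)=91, C(14,3)=364, C(14,4)=1001, C(14,5)=2002, C(14,6)=3003, C(14,7)=3432, C(14,8)=3003, C(14,9)=2002
Sum=14912


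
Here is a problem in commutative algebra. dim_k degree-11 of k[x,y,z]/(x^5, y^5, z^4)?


Need i<5, j<5, k<4 with i+j+k=11.
For each i, j ranges over max(0,11-i-3)..min(4,11-i):
  i=0: j in [8,4] -> 0
  i=1: j in [7,4] -> 0
  i=2: j in [6,4] -> 0
  i=3: j in [5,4] -> 0
  i=4: j in [4,4] -> 1
H(11) = 0+0+0+0+1 = 1


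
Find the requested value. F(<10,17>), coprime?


gcd(10,17)=1 => F=ab-a-b=10*17-10-17=170-27=143


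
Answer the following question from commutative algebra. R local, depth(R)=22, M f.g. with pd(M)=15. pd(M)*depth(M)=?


pd+depth=22
depth=22-15=7
pd*depth=15*7=105


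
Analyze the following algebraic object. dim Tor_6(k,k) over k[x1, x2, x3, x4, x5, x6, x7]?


Koszul: C(n,i)=C(7,6)=7


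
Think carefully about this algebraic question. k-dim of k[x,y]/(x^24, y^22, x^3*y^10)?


k[x,y]/I, I = (x^24, y^22, x^3*y^10)
Rect: 24x22=528. Corner: (24-3)x(22-10)=252.
dim = 528-252 = 276


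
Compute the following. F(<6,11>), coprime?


gcd(6,11)=1 => F=ab-a-b=6*11-6-11=66-17=49


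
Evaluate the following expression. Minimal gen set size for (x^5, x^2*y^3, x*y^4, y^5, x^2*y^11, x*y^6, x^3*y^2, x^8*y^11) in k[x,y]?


Remove redundant (divisible by others).
x^2*y^11 redundant.
x^8*y^11 redundant.
x*y^6 redundant.
Min: x^5, x^3*y^2, x^2*y^3, x*y^4, y^5
Count=5


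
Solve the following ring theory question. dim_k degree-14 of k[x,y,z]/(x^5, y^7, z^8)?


Need i<5, j<7, k<8 with i+j+k=14.
For each i, j ranges over max(0,14-i-7)..min(6,14-i):
  i=0: j in [7,6] -> 0
  i=1: j in [6,6] -> 1
  i=2: j in [5,6] -> 2
  i=3: j in [4,6] -> 3
  i=4: j in [3,6] -> 4
H(14) = 0+1+2+3+4 = 10


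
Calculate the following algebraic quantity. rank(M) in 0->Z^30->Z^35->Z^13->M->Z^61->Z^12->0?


Alt sum=0:
(-1)^0*30 + (-1)^1*35 + (-1)^2*13 + (-1)^3*? + (-1)^4*61 + (-1)^5*12=0
rank(M)=57


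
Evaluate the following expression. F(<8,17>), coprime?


gcd(8,17)=1 => F=ab-a-b=8*17-8-17=136-25=111


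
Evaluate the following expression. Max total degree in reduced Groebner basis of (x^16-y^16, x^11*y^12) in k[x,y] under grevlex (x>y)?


LT(f1)=x^16, LT(f2)=x^11y^12, lcm=x^16y^12
S(f1,f2) = y^12*f1 - x^5*f2 = -y^28
Reduced GB = {f1, f2, y^28}; degrees 16, 23, 28
Max = 28


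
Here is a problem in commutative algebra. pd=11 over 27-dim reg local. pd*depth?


pd+depth=27
depth=27-11=16
pd*depth=11*16=176


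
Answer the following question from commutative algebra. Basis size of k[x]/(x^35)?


Basis: 1,x,...,x^34
dim=35


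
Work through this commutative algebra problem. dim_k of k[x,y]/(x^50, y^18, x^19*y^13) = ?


k[x,y]/I, I = (x^50, y^18, x^19*y^13)
Rect: 50x18=900. Corner: (50-19)x(18-13)=155.
dim = 900-155 = 745


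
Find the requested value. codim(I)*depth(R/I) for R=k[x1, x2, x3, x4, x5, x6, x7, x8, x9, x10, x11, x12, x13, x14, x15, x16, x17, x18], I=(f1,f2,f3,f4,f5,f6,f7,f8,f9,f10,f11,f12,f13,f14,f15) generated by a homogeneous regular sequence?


codim=15, depth=dim(R/I)=18-15=3
Product=15*3=45


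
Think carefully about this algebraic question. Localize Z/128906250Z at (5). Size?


5-primary part: 128906250=5^9*66
Size=5^9=1953125


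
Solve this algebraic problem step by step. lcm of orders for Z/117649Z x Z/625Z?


Exponent = lcm of the cyclic orders; pairwise coprime => product.
7^6*5^4=117649*625=73530625


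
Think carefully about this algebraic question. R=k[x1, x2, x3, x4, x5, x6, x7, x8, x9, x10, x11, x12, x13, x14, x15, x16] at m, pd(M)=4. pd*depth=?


pd+depth=16
depth=16-4=12
pd*depth=4*12=48


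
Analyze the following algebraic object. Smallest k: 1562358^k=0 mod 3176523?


1562358^k mod 3176523:
k=1: 1562358
k=2: 1539090
k=3: 722358
k=4: 1296540
k=5: 453789
k=6: 0
First zero at k = 6


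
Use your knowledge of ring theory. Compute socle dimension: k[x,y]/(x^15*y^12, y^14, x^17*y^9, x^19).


Socle = ann(m) = span of standard monomials u with x*u, y*u in I (staircase corners).
Minimal generators: x^19, x^17*y^9, x^15*y^12, y^14
Corners: x^14y^13, x^16y^11, x^18y^8
Socle dim=3


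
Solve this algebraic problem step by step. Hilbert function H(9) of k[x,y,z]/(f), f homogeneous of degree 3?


C(11,2)-C(8,2)=55-28=27


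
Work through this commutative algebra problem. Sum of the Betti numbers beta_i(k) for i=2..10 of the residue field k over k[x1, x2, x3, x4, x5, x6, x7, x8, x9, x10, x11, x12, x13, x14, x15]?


Koszul resolution: beta_i(k)=C(n,i), n=15
C(15,2)=105, C(15,3)=455, C(15,4)=1365, C(15,5)=3003, C(15,6)=5005, C(15,7)=6435, C(15,8)=6435, C(15,9)=5005, C(15,10)=3003
Sum=30811


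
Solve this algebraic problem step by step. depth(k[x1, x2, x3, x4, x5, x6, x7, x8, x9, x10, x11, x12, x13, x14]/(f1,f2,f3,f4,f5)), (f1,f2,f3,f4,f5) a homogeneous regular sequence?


depth(R)=14
depth(R/I)=14-5=9


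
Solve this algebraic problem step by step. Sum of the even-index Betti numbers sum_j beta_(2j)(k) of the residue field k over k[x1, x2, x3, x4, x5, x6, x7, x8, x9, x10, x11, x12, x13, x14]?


Koszul resolution: beta_i(k)=C(n,i), n=14
sum_even C(14,i) = 2^(n-1) = 2^13 = 8192


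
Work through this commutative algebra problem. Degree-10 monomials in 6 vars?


C(d+n-1,n-1)=C(15,5)=3003


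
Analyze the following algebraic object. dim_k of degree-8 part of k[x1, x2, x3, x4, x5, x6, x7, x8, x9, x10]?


C(d+n-1,n-1)=C(17,9)=24310


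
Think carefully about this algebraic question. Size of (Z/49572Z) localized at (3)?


3-primary part: 49572=3^6*68
Size=3^6=729


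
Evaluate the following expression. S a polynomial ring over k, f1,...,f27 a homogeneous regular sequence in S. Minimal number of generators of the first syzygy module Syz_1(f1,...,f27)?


Regular sequence => Koszul complex is the minimal free resolution.
Syz_1 minimally generated by Koszul relations f_i*e_j - f_j*e_i (i<j): mu(Syz_1) = beta_2 = C(m,2) = m(m-1)/2
m=27
27*26/2 = 351


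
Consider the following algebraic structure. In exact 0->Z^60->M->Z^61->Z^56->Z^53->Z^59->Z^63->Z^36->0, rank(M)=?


Alt sum=0:
(-1)^0*60 + (-1)^1*? + (-1)^2*61 + (-1)^3*56 + (-1)^4*53 + (-1)^5*59 + (-1)^6*63 + (-1)^7*36=0
rank(M)=86


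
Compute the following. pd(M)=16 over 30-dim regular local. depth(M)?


pd+depth=depth(R)=30
depth=30-16=14


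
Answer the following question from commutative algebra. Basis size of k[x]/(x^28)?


Basis: 1,x,...,x^27
dim=28


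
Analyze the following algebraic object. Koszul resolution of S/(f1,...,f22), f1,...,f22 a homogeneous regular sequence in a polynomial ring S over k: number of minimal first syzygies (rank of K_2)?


Regular sequence => Koszul complex is the minimal free resolution.
Syz_1 minimally generated by Koszul relations f_i*e_j - f_j*e_i (i<j): mu(Syz_1) = beta_2 = C(m,2) = m(m-1)/2
m=22
22*21/2 = 231
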